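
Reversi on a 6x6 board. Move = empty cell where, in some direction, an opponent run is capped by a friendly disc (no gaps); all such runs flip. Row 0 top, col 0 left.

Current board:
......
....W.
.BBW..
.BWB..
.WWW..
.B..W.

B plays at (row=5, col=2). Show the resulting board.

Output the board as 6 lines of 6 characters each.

Answer: ......
....W.
.BBW..
.BBB..
.WBW..
.BB.W.

Derivation:
Place B at (5,2); scan 8 dirs for brackets.
Dir NW: opp run (4,1), next='.' -> no flip
Dir N: opp run (4,2) (3,2) capped by B -> flip
Dir NE: opp run (4,3), next='.' -> no flip
Dir W: first cell 'B' (not opp) -> no flip
Dir E: first cell '.' (not opp) -> no flip
Dir SW: edge -> no flip
Dir S: edge -> no flip
Dir SE: edge -> no flip
All flips: (3,2) (4,2)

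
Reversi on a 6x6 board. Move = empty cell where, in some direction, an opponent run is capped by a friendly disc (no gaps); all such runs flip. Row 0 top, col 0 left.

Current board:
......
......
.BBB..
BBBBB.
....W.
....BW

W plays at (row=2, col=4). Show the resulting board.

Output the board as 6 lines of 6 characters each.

Answer: ......
......
.BBBW.
BBBBW.
....W.
....BW

Derivation:
Place W at (2,4); scan 8 dirs for brackets.
Dir NW: first cell '.' (not opp) -> no flip
Dir N: first cell '.' (not opp) -> no flip
Dir NE: first cell '.' (not opp) -> no flip
Dir W: opp run (2,3) (2,2) (2,1), next='.' -> no flip
Dir E: first cell '.' (not opp) -> no flip
Dir SW: opp run (3,3), next='.' -> no flip
Dir S: opp run (3,4) capped by W -> flip
Dir SE: first cell '.' (not opp) -> no flip
All flips: (3,4)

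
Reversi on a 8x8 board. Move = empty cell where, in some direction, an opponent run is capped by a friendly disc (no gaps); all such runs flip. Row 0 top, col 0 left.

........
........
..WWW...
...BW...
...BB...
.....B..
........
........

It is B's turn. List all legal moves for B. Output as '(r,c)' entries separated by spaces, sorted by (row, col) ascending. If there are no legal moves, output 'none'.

(1,1): flips 1 -> legal
(1,2): no bracket -> illegal
(1,3): flips 1 -> legal
(1,4): flips 2 -> legal
(1,5): flips 1 -> legal
(2,1): no bracket -> illegal
(2,5): flips 1 -> legal
(3,1): no bracket -> illegal
(3,2): no bracket -> illegal
(3,5): flips 1 -> legal
(4,5): no bracket -> illegal

Answer: (1,1) (1,3) (1,4) (1,5) (2,5) (3,5)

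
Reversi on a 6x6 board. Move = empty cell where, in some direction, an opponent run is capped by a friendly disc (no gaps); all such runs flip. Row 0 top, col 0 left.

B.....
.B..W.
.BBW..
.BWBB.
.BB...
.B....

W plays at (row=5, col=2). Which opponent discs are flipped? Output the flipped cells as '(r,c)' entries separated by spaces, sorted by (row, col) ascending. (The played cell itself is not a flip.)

Dir NW: opp run (4,1), next='.' -> no flip
Dir N: opp run (4,2) capped by W -> flip
Dir NE: first cell '.' (not opp) -> no flip
Dir W: opp run (5,1), next='.' -> no flip
Dir E: first cell '.' (not opp) -> no flip
Dir SW: edge -> no flip
Dir S: edge -> no flip
Dir SE: edge -> no flip

Answer: (4,2)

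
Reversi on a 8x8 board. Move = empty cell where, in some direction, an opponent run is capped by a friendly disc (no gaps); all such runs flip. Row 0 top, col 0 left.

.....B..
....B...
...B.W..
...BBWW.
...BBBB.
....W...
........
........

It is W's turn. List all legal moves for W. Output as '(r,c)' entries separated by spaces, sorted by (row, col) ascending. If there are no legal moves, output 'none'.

(0,3): flips 1 -> legal
(0,4): no bracket -> illegal
(0,6): no bracket -> illegal
(1,2): no bracket -> illegal
(1,3): no bracket -> illegal
(1,5): no bracket -> illegal
(1,6): no bracket -> illegal
(2,2): no bracket -> illegal
(2,4): flips 2 -> legal
(3,2): flips 3 -> legal
(3,7): no bracket -> illegal
(4,2): no bracket -> illegal
(4,7): no bracket -> illegal
(5,2): flips 2 -> legal
(5,3): flips 1 -> legal
(5,5): flips 1 -> legal
(5,6): flips 1 -> legal
(5,7): flips 1 -> legal

Answer: (0,3) (2,4) (3,2) (5,2) (5,3) (5,5) (5,6) (5,7)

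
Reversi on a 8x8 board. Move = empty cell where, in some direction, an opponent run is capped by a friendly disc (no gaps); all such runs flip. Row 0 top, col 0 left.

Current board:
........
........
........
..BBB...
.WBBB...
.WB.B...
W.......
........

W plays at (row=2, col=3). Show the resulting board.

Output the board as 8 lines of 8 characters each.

Answer: ........
........
...W....
..WBB...
.WBBB...
.WB.B...
W.......
........

Derivation:
Place W at (2,3); scan 8 dirs for brackets.
Dir NW: first cell '.' (not opp) -> no flip
Dir N: first cell '.' (not opp) -> no flip
Dir NE: first cell '.' (not opp) -> no flip
Dir W: first cell '.' (not opp) -> no flip
Dir E: first cell '.' (not opp) -> no flip
Dir SW: opp run (3,2) capped by W -> flip
Dir S: opp run (3,3) (4,3), next='.' -> no flip
Dir SE: opp run (3,4), next='.' -> no flip
All flips: (3,2)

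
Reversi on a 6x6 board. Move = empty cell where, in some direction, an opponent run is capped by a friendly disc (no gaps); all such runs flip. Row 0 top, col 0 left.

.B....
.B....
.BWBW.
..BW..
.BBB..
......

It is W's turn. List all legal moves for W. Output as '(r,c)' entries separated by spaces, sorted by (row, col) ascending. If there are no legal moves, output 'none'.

(0,0): flips 1 -> legal
(0,2): no bracket -> illegal
(1,0): no bracket -> illegal
(1,2): no bracket -> illegal
(1,3): flips 1 -> legal
(1,4): no bracket -> illegal
(2,0): flips 1 -> legal
(3,0): no bracket -> illegal
(3,1): flips 1 -> legal
(3,4): no bracket -> illegal
(4,0): no bracket -> illegal
(4,4): no bracket -> illegal
(5,0): no bracket -> illegal
(5,1): flips 1 -> legal
(5,2): flips 2 -> legal
(5,3): flips 1 -> legal
(5,4): no bracket -> illegal

Answer: (0,0) (1,3) (2,0) (3,1) (5,1) (5,2) (5,3)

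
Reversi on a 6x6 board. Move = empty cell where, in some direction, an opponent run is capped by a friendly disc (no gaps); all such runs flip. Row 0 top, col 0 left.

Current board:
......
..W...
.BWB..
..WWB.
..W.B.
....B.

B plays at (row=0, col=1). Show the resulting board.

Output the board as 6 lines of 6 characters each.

Place B at (0,1); scan 8 dirs for brackets.
Dir NW: edge -> no flip
Dir N: edge -> no flip
Dir NE: edge -> no flip
Dir W: first cell '.' (not opp) -> no flip
Dir E: first cell '.' (not opp) -> no flip
Dir SW: first cell '.' (not opp) -> no flip
Dir S: first cell '.' (not opp) -> no flip
Dir SE: opp run (1,2) capped by B -> flip
All flips: (1,2)

Answer: .B....
..B...
.BWB..
..WWB.
..W.B.
....B.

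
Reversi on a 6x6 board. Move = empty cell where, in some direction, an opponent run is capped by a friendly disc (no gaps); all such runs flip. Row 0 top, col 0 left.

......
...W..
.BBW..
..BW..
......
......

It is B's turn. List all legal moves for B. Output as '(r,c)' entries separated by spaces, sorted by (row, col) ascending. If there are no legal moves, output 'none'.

(0,2): no bracket -> illegal
(0,3): no bracket -> illegal
(0,4): flips 1 -> legal
(1,2): no bracket -> illegal
(1,4): flips 1 -> legal
(2,4): flips 1 -> legal
(3,4): flips 1 -> legal
(4,2): no bracket -> illegal
(4,3): no bracket -> illegal
(4,4): flips 1 -> legal

Answer: (0,4) (1,4) (2,4) (3,4) (4,4)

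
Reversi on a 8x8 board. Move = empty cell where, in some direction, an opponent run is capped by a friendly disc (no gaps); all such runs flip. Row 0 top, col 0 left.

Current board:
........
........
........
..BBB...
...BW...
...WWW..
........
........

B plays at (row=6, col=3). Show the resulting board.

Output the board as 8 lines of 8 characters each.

Answer: ........
........
........
..BBB...
...BW...
...BWW..
...B....
........

Derivation:
Place B at (6,3); scan 8 dirs for brackets.
Dir NW: first cell '.' (not opp) -> no flip
Dir N: opp run (5,3) capped by B -> flip
Dir NE: opp run (5,4), next='.' -> no flip
Dir W: first cell '.' (not opp) -> no flip
Dir E: first cell '.' (not opp) -> no flip
Dir SW: first cell '.' (not opp) -> no flip
Dir S: first cell '.' (not opp) -> no flip
Dir SE: first cell '.' (not opp) -> no flip
All flips: (5,3)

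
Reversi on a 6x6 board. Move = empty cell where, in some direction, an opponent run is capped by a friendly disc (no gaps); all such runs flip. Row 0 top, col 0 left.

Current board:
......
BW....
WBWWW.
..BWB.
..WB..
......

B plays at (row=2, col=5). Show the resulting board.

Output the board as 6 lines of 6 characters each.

Place B at (2,5); scan 8 dirs for brackets.
Dir NW: first cell '.' (not opp) -> no flip
Dir N: first cell '.' (not opp) -> no flip
Dir NE: edge -> no flip
Dir W: opp run (2,4) (2,3) (2,2) capped by B -> flip
Dir E: edge -> no flip
Dir SW: first cell 'B' (not opp) -> no flip
Dir S: first cell '.' (not opp) -> no flip
Dir SE: edge -> no flip
All flips: (2,2) (2,3) (2,4)

Answer: ......
BW....
WBBBBB
..BWB.
..WB..
......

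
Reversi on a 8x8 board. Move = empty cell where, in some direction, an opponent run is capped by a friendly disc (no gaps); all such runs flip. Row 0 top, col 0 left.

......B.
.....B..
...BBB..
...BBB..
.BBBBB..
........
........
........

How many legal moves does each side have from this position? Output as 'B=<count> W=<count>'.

Answer: B=0 W=0

Derivation:
-- B to move --
B mobility = 0
-- W to move --
(0,4): no bracket -> illegal
(0,5): no bracket -> illegal
(0,7): no bracket -> illegal
(1,2): no bracket -> illegal
(1,3): no bracket -> illegal
(1,4): no bracket -> illegal
(1,6): no bracket -> illegal
(1,7): no bracket -> illegal
(2,2): no bracket -> illegal
(2,6): no bracket -> illegal
(3,0): no bracket -> illegal
(3,1): no bracket -> illegal
(3,2): no bracket -> illegal
(3,6): no bracket -> illegal
(4,0): no bracket -> illegal
(4,6): no bracket -> illegal
(5,0): no bracket -> illegal
(5,1): no bracket -> illegal
(5,2): no bracket -> illegal
(5,3): no bracket -> illegal
(5,4): no bracket -> illegal
(5,5): no bracket -> illegal
(5,6): no bracket -> illegal
W mobility = 0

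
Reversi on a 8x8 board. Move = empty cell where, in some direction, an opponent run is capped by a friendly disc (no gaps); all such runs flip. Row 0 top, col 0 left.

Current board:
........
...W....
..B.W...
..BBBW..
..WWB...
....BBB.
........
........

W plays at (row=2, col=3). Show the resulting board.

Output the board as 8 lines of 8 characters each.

Place W at (2,3); scan 8 dirs for brackets.
Dir NW: first cell '.' (not opp) -> no flip
Dir N: first cell 'W' (not opp) -> no flip
Dir NE: first cell '.' (not opp) -> no flip
Dir W: opp run (2,2), next='.' -> no flip
Dir E: first cell 'W' (not opp) -> no flip
Dir SW: opp run (3,2), next='.' -> no flip
Dir S: opp run (3,3) capped by W -> flip
Dir SE: opp run (3,4), next='.' -> no flip
All flips: (3,3)

Answer: ........
...W....
..BWW...
..BWBW..
..WWB...
....BBB.
........
........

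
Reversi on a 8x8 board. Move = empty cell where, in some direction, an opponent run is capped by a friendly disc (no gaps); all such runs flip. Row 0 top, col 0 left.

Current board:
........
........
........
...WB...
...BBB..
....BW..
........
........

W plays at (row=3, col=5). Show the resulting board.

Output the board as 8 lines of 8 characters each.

Place W at (3,5); scan 8 dirs for brackets.
Dir NW: first cell '.' (not opp) -> no flip
Dir N: first cell '.' (not opp) -> no flip
Dir NE: first cell '.' (not opp) -> no flip
Dir W: opp run (3,4) capped by W -> flip
Dir E: first cell '.' (not opp) -> no flip
Dir SW: opp run (4,4), next='.' -> no flip
Dir S: opp run (4,5) capped by W -> flip
Dir SE: first cell '.' (not opp) -> no flip
All flips: (3,4) (4,5)

Answer: ........
........
........
...WWW..
...BBW..
....BW..
........
........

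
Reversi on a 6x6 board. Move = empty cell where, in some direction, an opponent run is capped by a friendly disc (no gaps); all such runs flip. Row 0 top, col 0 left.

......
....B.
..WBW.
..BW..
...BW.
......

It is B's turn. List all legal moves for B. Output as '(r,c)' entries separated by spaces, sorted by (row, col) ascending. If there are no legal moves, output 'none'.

Answer: (1,2) (2,1) (2,5) (3,4) (4,5)

Derivation:
(1,1): no bracket -> illegal
(1,2): flips 1 -> legal
(1,3): no bracket -> illegal
(1,5): no bracket -> illegal
(2,1): flips 1 -> legal
(2,5): flips 1 -> legal
(3,1): no bracket -> illegal
(3,4): flips 2 -> legal
(3,5): no bracket -> illegal
(4,2): no bracket -> illegal
(4,5): flips 1 -> legal
(5,3): no bracket -> illegal
(5,4): no bracket -> illegal
(5,5): no bracket -> illegal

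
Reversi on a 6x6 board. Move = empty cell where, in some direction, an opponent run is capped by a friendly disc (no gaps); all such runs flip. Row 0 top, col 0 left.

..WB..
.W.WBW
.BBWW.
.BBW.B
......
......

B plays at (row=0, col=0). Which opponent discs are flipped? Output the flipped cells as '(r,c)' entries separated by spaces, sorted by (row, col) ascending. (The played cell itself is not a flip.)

Answer: (1,1)

Derivation:
Dir NW: edge -> no flip
Dir N: edge -> no flip
Dir NE: edge -> no flip
Dir W: edge -> no flip
Dir E: first cell '.' (not opp) -> no flip
Dir SW: edge -> no flip
Dir S: first cell '.' (not opp) -> no flip
Dir SE: opp run (1,1) capped by B -> flip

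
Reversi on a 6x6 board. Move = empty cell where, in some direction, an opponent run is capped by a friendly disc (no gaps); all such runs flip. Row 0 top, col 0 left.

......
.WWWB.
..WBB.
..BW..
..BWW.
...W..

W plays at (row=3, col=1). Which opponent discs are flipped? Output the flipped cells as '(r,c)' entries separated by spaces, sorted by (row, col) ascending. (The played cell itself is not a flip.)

Dir NW: first cell '.' (not opp) -> no flip
Dir N: first cell '.' (not opp) -> no flip
Dir NE: first cell 'W' (not opp) -> no flip
Dir W: first cell '.' (not opp) -> no flip
Dir E: opp run (3,2) capped by W -> flip
Dir SW: first cell '.' (not opp) -> no flip
Dir S: first cell '.' (not opp) -> no flip
Dir SE: opp run (4,2) capped by W -> flip

Answer: (3,2) (4,2)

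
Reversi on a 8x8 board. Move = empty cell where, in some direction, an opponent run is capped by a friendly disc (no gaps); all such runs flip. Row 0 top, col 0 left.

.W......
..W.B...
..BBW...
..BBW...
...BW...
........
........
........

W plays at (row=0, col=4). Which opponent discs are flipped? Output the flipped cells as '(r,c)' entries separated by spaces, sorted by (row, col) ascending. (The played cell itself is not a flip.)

Dir NW: edge -> no flip
Dir N: edge -> no flip
Dir NE: edge -> no flip
Dir W: first cell '.' (not opp) -> no flip
Dir E: first cell '.' (not opp) -> no flip
Dir SW: first cell '.' (not opp) -> no flip
Dir S: opp run (1,4) capped by W -> flip
Dir SE: first cell '.' (not opp) -> no flip

Answer: (1,4)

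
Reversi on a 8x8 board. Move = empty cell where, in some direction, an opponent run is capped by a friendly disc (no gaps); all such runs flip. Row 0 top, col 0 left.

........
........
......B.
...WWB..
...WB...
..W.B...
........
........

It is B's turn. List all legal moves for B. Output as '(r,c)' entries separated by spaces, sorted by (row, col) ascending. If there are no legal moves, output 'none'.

Answer: (2,2) (2,4) (3,2) (4,2)

Derivation:
(2,2): flips 1 -> legal
(2,3): no bracket -> illegal
(2,4): flips 1 -> legal
(2,5): no bracket -> illegal
(3,2): flips 3 -> legal
(4,1): no bracket -> illegal
(4,2): flips 1 -> legal
(4,5): no bracket -> illegal
(5,1): no bracket -> illegal
(5,3): no bracket -> illegal
(6,1): no bracket -> illegal
(6,2): no bracket -> illegal
(6,3): no bracket -> illegal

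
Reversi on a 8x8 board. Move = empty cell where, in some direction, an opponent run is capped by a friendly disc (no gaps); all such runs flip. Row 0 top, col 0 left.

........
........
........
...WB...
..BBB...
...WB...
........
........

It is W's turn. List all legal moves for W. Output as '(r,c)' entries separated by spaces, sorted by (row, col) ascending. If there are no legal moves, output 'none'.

Answer: (3,1) (3,5) (5,1) (5,5)

Derivation:
(2,3): no bracket -> illegal
(2,4): no bracket -> illegal
(2,5): no bracket -> illegal
(3,1): flips 1 -> legal
(3,2): no bracket -> illegal
(3,5): flips 2 -> legal
(4,1): no bracket -> illegal
(4,5): no bracket -> illegal
(5,1): flips 1 -> legal
(5,2): no bracket -> illegal
(5,5): flips 2 -> legal
(6,3): no bracket -> illegal
(6,4): no bracket -> illegal
(6,5): no bracket -> illegal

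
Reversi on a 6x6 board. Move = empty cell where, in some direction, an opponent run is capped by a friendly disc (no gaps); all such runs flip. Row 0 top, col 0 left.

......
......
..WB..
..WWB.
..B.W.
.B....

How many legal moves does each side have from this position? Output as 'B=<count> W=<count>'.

Answer: B=7 W=5

Derivation:
-- B to move --
(1,1): no bracket -> illegal
(1,2): flips 2 -> legal
(1,3): no bracket -> illegal
(2,1): flips 1 -> legal
(2,4): flips 1 -> legal
(3,1): flips 2 -> legal
(3,5): no bracket -> illegal
(4,1): flips 1 -> legal
(4,3): flips 1 -> legal
(4,5): no bracket -> illegal
(5,3): no bracket -> illegal
(5,4): flips 1 -> legal
(5,5): no bracket -> illegal
B mobility = 7
-- W to move --
(1,2): no bracket -> illegal
(1,3): flips 1 -> legal
(1,4): flips 1 -> legal
(2,4): flips 2 -> legal
(2,5): no bracket -> illegal
(3,1): no bracket -> illegal
(3,5): flips 1 -> legal
(4,0): no bracket -> illegal
(4,1): no bracket -> illegal
(4,3): no bracket -> illegal
(4,5): no bracket -> illegal
(5,0): no bracket -> illegal
(5,2): flips 1 -> legal
(5,3): no bracket -> illegal
W mobility = 5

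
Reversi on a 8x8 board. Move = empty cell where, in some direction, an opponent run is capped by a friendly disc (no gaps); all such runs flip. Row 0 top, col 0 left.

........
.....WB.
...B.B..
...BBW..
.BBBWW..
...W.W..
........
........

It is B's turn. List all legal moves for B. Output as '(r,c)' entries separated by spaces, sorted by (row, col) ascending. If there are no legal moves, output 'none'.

Answer: (0,5) (1,4) (3,6) (4,6) (5,4) (5,6) (6,3) (6,4) (6,5) (6,6)

Derivation:
(0,4): no bracket -> illegal
(0,5): flips 1 -> legal
(0,6): no bracket -> illegal
(1,4): flips 1 -> legal
(2,4): no bracket -> illegal
(2,6): no bracket -> illegal
(3,6): flips 1 -> legal
(4,6): flips 2 -> legal
(5,2): no bracket -> illegal
(5,4): flips 1 -> legal
(5,6): flips 1 -> legal
(6,2): no bracket -> illegal
(6,3): flips 1 -> legal
(6,4): flips 1 -> legal
(6,5): flips 3 -> legal
(6,6): flips 2 -> legal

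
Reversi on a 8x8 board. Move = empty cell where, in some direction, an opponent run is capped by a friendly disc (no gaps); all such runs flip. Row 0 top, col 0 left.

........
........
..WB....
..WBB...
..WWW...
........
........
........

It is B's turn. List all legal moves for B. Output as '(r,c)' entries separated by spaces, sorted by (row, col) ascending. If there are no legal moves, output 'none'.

(1,1): flips 1 -> legal
(1,2): no bracket -> illegal
(1,3): no bracket -> illegal
(2,1): flips 1 -> legal
(3,1): flips 1 -> legal
(3,5): no bracket -> illegal
(4,1): flips 1 -> legal
(4,5): no bracket -> illegal
(5,1): flips 1 -> legal
(5,2): flips 1 -> legal
(5,3): flips 1 -> legal
(5,4): flips 1 -> legal
(5,5): flips 1 -> legal

Answer: (1,1) (2,1) (3,1) (4,1) (5,1) (5,2) (5,3) (5,4) (5,5)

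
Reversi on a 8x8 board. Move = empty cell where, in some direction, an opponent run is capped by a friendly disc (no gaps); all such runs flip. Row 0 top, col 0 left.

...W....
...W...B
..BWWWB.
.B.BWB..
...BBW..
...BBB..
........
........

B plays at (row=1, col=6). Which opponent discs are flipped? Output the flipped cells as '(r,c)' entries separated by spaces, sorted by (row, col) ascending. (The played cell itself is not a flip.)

Dir NW: first cell '.' (not opp) -> no flip
Dir N: first cell '.' (not opp) -> no flip
Dir NE: first cell '.' (not opp) -> no flip
Dir W: first cell '.' (not opp) -> no flip
Dir E: first cell 'B' (not opp) -> no flip
Dir SW: opp run (2,5) (3,4) capped by B -> flip
Dir S: first cell 'B' (not opp) -> no flip
Dir SE: first cell '.' (not opp) -> no flip

Answer: (2,5) (3,4)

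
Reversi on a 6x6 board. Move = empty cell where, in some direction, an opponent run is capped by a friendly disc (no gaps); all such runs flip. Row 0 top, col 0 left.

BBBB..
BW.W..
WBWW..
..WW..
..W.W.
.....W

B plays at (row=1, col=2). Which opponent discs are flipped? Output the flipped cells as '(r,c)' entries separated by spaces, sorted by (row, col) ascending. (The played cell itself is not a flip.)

Answer: (1,1)

Derivation:
Dir NW: first cell 'B' (not opp) -> no flip
Dir N: first cell 'B' (not opp) -> no flip
Dir NE: first cell 'B' (not opp) -> no flip
Dir W: opp run (1,1) capped by B -> flip
Dir E: opp run (1,3), next='.' -> no flip
Dir SW: first cell 'B' (not opp) -> no flip
Dir S: opp run (2,2) (3,2) (4,2), next='.' -> no flip
Dir SE: opp run (2,3), next='.' -> no flip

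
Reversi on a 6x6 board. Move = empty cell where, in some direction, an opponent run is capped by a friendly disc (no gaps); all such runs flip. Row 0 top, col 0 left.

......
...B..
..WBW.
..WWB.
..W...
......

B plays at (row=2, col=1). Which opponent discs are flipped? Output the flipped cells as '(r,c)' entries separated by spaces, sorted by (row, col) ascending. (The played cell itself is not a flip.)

Answer: (2,2)

Derivation:
Dir NW: first cell '.' (not opp) -> no flip
Dir N: first cell '.' (not opp) -> no flip
Dir NE: first cell '.' (not opp) -> no flip
Dir W: first cell '.' (not opp) -> no flip
Dir E: opp run (2,2) capped by B -> flip
Dir SW: first cell '.' (not opp) -> no flip
Dir S: first cell '.' (not opp) -> no flip
Dir SE: opp run (3,2), next='.' -> no flip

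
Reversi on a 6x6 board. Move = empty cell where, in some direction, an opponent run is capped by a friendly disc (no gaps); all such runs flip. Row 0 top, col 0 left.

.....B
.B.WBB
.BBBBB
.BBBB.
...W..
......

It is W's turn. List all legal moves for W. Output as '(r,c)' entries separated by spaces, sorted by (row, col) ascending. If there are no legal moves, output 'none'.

Answer: (1,0) (3,5) (4,0)

Derivation:
(0,0): no bracket -> illegal
(0,1): no bracket -> illegal
(0,2): no bracket -> illegal
(0,3): no bracket -> illegal
(0,4): no bracket -> illegal
(1,0): flips 2 -> legal
(1,2): no bracket -> illegal
(2,0): no bracket -> illegal
(3,0): no bracket -> illegal
(3,5): flips 1 -> legal
(4,0): flips 2 -> legal
(4,1): no bracket -> illegal
(4,2): no bracket -> illegal
(4,4): no bracket -> illegal
(4,5): no bracket -> illegal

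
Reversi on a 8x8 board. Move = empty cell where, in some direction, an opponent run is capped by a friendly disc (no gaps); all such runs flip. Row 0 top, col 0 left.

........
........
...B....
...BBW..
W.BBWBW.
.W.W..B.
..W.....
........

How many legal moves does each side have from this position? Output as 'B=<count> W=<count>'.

Answer: B=8 W=8

Derivation:
-- B to move --
(2,4): no bracket -> illegal
(2,5): flips 1 -> legal
(2,6): no bracket -> illegal
(3,0): no bracket -> illegal
(3,1): no bracket -> illegal
(3,6): flips 2 -> legal
(3,7): no bracket -> illegal
(4,1): no bracket -> illegal
(4,7): flips 1 -> legal
(5,0): no bracket -> illegal
(5,2): no bracket -> illegal
(5,4): flips 1 -> legal
(5,5): flips 1 -> legal
(5,7): no bracket -> illegal
(6,0): flips 1 -> legal
(6,1): no bracket -> illegal
(6,3): flips 1 -> legal
(6,4): flips 1 -> legal
(7,1): no bracket -> illegal
(7,2): no bracket -> illegal
(7,3): no bracket -> illegal
B mobility = 8
-- W to move --
(1,2): no bracket -> illegal
(1,3): flips 3 -> legal
(1,4): no bracket -> illegal
(2,2): flips 1 -> legal
(2,4): flips 3 -> legal
(2,5): no bracket -> illegal
(3,1): flips 1 -> legal
(3,2): flips 2 -> legal
(3,6): no bracket -> illegal
(4,1): flips 2 -> legal
(4,7): no bracket -> illegal
(5,2): no bracket -> illegal
(5,4): no bracket -> illegal
(5,5): flips 1 -> legal
(5,7): no bracket -> illegal
(6,5): no bracket -> illegal
(6,6): flips 1 -> legal
(6,7): no bracket -> illegal
W mobility = 8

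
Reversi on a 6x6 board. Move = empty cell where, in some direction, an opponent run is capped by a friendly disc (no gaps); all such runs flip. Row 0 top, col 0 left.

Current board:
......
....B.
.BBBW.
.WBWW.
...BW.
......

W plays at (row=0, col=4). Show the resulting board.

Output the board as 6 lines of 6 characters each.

Place W at (0,4); scan 8 dirs for brackets.
Dir NW: edge -> no flip
Dir N: edge -> no flip
Dir NE: edge -> no flip
Dir W: first cell '.' (not opp) -> no flip
Dir E: first cell '.' (not opp) -> no flip
Dir SW: first cell '.' (not opp) -> no flip
Dir S: opp run (1,4) capped by W -> flip
Dir SE: first cell '.' (not opp) -> no flip
All flips: (1,4)

Answer: ....W.
....W.
.BBBW.
.WBWW.
...BW.
......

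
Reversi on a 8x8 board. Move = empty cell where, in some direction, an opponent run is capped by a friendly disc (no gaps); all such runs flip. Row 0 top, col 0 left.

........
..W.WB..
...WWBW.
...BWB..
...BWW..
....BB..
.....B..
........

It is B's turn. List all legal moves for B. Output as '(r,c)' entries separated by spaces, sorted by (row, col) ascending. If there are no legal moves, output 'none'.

Answer: (0,3) (0,4) (1,3) (1,7) (2,2) (2,7) (3,6) (3,7) (4,6) (5,3)

Derivation:
(0,1): no bracket -> illegal
(0,2): no bracket -> illegal
(0,3): flips 1 -> legal
(0,4): flips 4 -> legal
(0,5): no bracket -> illegal
(1,1): no bracket -> illegal
(1,3): flips 3 -> legal
(1,6): no bracket -> illegal
(1,7): flips 1 -> legal
(2,1): no bracket -> illegal
(2,2): flips 2 -> legal
(2,7): flips 1 -> legal
(3,2): no bracket -> illegal
(3,6): flips 1 -> legal
(3,7): flips 1 -> legal
(4,6): flips 2 -> legal
(5,3): flips 1 -> legal
(5,6): no bracket -> illegal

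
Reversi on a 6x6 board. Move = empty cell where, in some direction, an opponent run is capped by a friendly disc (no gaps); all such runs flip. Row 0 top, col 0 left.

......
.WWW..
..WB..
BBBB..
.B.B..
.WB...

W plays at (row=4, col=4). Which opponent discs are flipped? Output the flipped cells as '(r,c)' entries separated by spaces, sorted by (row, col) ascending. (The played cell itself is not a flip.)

Answer: (3,3)

Derivation:
Dir NW: opp run (3,3) capped by W -> flip
Dir N: first cell '.' (not opp) -> no flip
Dir NE: first cell '.' (not opp) -> no flip
Dir W: opp run (4,3), next='.' -> no flip
Dir E: first cell '.' (not opp) -> no flip
Dir SW: first cell '.' (not opp) -> no flip
Dir S: first cell '.' (not opp) -> no flip
Dir SE: first cell '.' (not opp) -> no flip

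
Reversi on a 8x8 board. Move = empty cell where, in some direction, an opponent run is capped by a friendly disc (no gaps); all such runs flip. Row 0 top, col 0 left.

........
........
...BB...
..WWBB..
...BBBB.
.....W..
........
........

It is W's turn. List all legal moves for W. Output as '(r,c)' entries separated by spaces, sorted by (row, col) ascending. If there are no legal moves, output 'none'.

(1,2): no bracket -> illegal
(1,3): flips 1 -> legal
(1,4): flips 1 -> legal
(1,5): flips 1 -> legal
(2,2): no bracket -> illegal
(2,5): flips 2 -> legal
(2,6): no bracket -> illegal
(3,6): flips 2 -> legal
(3,7): flips 1 -> legal
(4,2): no bracket -> illegal
(4,7): no bracket -> illegal
(5,2): no bracket -> illegal
(5,3): flips 1 -> legal
(5,4): flips 1 -> legal
(5,6): no bracket -> illegal
(5,7): no bracket -> illegal

Answer: (1,3) (1,4) (1,5) (2,5) (3,6) (3,7) (5,3) (5,4)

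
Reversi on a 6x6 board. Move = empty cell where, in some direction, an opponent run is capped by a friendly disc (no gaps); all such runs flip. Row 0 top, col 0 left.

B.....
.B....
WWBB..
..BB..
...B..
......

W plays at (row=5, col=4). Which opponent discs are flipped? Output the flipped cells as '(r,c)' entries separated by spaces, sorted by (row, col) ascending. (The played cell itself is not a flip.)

Dir NW: opp run (4,3) (3,2) capped by W -> flip
Dir N: first cell '.' (not opp) -> no flip
Dir NE: first cell '.' (not opp) -> no flip
Dir W: first cell '.' (not opp) -> no flip
Dir E: first cell '.' (not opp) -> no flip
Dir SW: edge -> no flip
Dir S: edge -> no flip
Dir SE: edge -> no flip

Answer: (3,2) (4,3)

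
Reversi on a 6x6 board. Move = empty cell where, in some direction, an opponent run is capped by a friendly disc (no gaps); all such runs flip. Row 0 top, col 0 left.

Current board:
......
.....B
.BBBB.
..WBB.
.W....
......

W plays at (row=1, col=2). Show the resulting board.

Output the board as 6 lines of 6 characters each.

Answer: ......
..W..B
.BWBB.
..WBB.
.W....
......

Derivation:
Place W at (1,2); scan 8 dirs for brackets.
Dir NW: first cell '.' (not opp) -> no flip
Dir N: first cell '.' (not opp) -> no flip
Dir NE: first cell '.' (not opp) -> no flip
Dir W: first cell '.' (not opp) -> no flip
Dir E: first cell '.' (not opp) -> no flip
Dir SW: opp run (2,1), next='.' -> no flip
Dir S: opp run (2,2) capped by W -> flip
Dir SE: opp run (2,3) (3,4), next='.' -> no flip
All flips: (2,2)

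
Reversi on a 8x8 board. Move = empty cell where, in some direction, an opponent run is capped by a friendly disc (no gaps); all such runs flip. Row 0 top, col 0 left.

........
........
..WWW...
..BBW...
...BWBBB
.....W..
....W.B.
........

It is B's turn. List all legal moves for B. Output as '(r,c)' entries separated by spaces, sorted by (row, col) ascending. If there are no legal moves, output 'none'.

(1,1): flips 1 -> legal
(1,2): flips 3 -> legal
(1,3): flips 1 -> legal
(1,4): flips 1 -> legal
(1,5): flips 1 -> legal
(2,1): no bracket -> illegal
(2,5): flips 1 -> legal
(3,1): no bracket -> illegal
(3,5): flips 1 -> legal
(5,3): no bracket -> illegal
(5,4): no bracket -> illegal
(5,6): no bracket -> illegal
(6,3): no bracket -> illegal
(6,5): flips 1 -> legal
(7,3): flips 2 -> legal
(7,4): no bracket -> illegal
(7,5): no bracket -> illegal

Answer: (1,1) (1,2) (1,3) (1,4) (1,5) (2,5) (3,5) (6,5) (7,3)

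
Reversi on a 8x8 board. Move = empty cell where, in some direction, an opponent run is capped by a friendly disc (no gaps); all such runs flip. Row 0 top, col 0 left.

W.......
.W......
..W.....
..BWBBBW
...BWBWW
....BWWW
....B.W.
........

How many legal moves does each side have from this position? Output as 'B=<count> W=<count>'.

-- B to move --
(0,1): no bracket -> illegal
(0,2): no bracket -> illegal
(1,0): no bracket -> illegal
(1,2): flips 1 -> legal
(1,3): no bracket -> illegal
(2,0): no bracket -> illegal
(2,1): no bracket -> illegal
(2,3): flips 1 -> legal
(2,4): no bracket -> illegal
(2,6): no bracket -> illegal
(2,7): no bracket -> illegal
(3,1): no bracket -> illegal
(4,2): no bracket -> illegal
(5,3): flips 1 -> legal
(6,5): flips 1 -> legal
(6,7): flips 1 -> legal
(7,5): no bracket -> illegal
(7,6): flips 3 -> legal
(7,7): no bracket -> illegal
B mobility = 6
-- W to move --
(2,1): no bracket -> illegal
(2,3): flips 2 -> legal
(2,4): flips 2 -> legal
(2,5): flips 3 -> legal
(2,6): flips 2 -> legal
(2,7): no bracket -> illegal
(3,1): flips 1 -> legal
(4,1): no bracket -> illegal
(4,2): flips 2 -> legal
(5,2): no bracket -> illegal
(5,3): flips 2 -> legal
(6,3): no bracket -> illegal
(6,5): no bracket -> illegal
(7,3): flips 1 -> legal
(7,4): flips 2 -> legal
(7,5): no bracket -> illegal
W mobility = 9

Answer: B=6 W=9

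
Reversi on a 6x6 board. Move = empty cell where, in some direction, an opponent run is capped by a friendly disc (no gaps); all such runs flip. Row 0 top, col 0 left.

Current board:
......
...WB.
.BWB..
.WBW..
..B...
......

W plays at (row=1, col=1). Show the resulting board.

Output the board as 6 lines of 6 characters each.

Place W at (1,1); scan 8 dirs for brackets.
Dir NW: first cell '.' (not opp) -> no flip
Dir N: first cell '.' (not opp) -> no flip
Dir NE: first cell '.' (not opp) -> no flip
Dir W: first cell '.' (not opp) -> no flip
Dir E: first cell '.' (not opp) -> no flip
Dir SW: first cell '.' (not opp) -> no flip
Dir S: opp run (2,1) capped by W -> flip
Dir SE: first cell 'W' (not opp) -> no flip
All flips: (2,1)

Answer: ......
.W.WB.
.WWB..
.WBW..
..B...
......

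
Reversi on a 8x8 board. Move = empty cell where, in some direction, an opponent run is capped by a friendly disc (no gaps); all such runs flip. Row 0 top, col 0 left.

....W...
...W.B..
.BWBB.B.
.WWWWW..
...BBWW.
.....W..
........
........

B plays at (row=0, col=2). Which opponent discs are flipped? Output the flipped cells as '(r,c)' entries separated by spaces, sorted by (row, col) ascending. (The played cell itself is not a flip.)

Answer: (1,3)

Derivation:
Dir NW: edge -> no flip
Dir N: edge -> no flip
Dir NE: edge -> no flip
Dir W: first cell '.' (not opp) -> no flip
Dir E: first cell '.' (not opp) -> no flip
Dir SW: first cell '.' (not opp) -> no flip
Dir S: first cell '.' (not opp) -> no flip
Dir SE: opp run (1,3) capped by B -> flip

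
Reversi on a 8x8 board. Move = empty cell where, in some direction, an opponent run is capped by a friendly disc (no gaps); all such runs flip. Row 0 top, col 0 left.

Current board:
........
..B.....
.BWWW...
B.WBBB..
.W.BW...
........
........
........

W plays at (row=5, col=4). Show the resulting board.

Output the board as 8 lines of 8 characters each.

Place W at (5,4); scan 8 dirs for brackets.
Dir NW: opp run (4,3) capped by W -> flip
Dir N: first cell 'W' (not opp) -> no flip
Dir NE: first cell '.' (not opp) -> no flip
Dir W: first cell '.' (not opp) -> no flip
Dir E: first cell '.' (not opp) -> no flip
Dir SW: first cell '.' (not opp) -> no flip
Dir S: first cell '.' (not opp) -> no flip
Dir SE: first cell '.' (not opp) -> no flip
All flips: (4,3)

Answer: ........
..B.....
.BWWW...
B.WBBB..
.W.WW...
....W...
........
........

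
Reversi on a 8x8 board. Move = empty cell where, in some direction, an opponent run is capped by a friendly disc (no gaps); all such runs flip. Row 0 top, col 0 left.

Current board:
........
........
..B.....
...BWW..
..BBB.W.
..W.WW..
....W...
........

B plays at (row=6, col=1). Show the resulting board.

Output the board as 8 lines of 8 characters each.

Place B at (6,1); scan 8 dirs for brackets.
Dir NW: first cell '.' (not opp) -> no flip
Dir N: first cell '.' (not opp) -> no flip
Dir NE: opp run (5,2) capped by B -> flip
Dir W: first cell '.' (not opp) -> no flip
Dir E: first cell '.' (not opp) -> no flip
Dir SW: first cell '.' (not opp) -> no flip
Dir S: first cell '.' (not opp) -> no flip
Dir SE: first cell '.' (not opp) -> no flip
All flips: (5,2)

Answer: ........
........
..B.....
...BWW..
..BBB.W.
..B.WW..
.B..W...
........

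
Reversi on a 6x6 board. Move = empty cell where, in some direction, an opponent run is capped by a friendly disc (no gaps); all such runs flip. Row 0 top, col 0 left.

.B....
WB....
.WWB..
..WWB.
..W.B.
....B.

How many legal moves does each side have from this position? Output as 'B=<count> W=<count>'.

-- B to move --
(0,0): no bracket -> illegal
(1,2): no bracket -> illegal
(1,3): no bracket -> illegal
(2,0): flips 2 -> legal
(2,4): no bracket -> illegal
(3,0): no bracket -> illegal
(3,1): flips 3 -> legal
(4,1): flips 1 -> legal
(4,3): flips 1 -> legal
(5,1): no bracket -> illegal
(5,2): no bracket -> illegal
(5,3): no bracket -> illegal
B mobility = 4
-- W to move --
(0,0): flips 1 -> legal
(0,2): no bracket -> illegal
(1,2): flips 1 -> legal
(1,3): flips 1 -> legal
(1,4): flips 1 -> legal
(2,0): no bracket -> illegal
(2,4): flips 1 -> legal
(2,5): no bracket -> illegal
(3,5): flips 1 -> legal
(4,3): no bracket -> illegal
(4,5): no bracket -> illegal
(5,3): no bracket -> illegal
(5,5): flips 1 -> legal
W mobility = 7

Answer: B=4 W=7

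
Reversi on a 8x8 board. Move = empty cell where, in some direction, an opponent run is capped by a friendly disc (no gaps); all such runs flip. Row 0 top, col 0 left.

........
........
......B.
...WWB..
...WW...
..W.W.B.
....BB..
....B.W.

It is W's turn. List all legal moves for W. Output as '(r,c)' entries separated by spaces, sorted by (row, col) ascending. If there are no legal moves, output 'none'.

(1,5): no bracket -> illegal
(1,6): no bracket -> illegal
(1,7): flips 2 -> legal
(2,4): no bracket -> illegal
(2,5): no bracket -> illegal
(2,7): no bracket -> illegal
(3,6): flips 1 -> legal
(3,7): no bracket -> illegal
(4,5): no bracket -> illegal
(4,6): no bracket -> illegal
(4,7): no bracket -> illegal
(5,3): no bracket -> illegal
(5,5): no bracket -> illegal
(5,7): no bracket -> illegal
(6,3): no bracket -> illegal
(6,6): no bracket -> illegal
(6,7): no bracket -> illegal
(7,3): no bracket -> illegal
(7,5): no bracket -> illegal

Answer: (1,7) (3,6)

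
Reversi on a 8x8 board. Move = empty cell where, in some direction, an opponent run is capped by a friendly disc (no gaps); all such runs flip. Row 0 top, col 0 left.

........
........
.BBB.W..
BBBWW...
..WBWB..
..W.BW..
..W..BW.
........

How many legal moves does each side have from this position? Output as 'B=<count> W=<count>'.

Answer: B=10 W=10

Derivation:
-- B to move --
(1,4): no bracket -> illegal
(1,5): no bracket -> illegal
(1,6): flips 2 -> legal
(2,4): flips 2 -> legal
(2,6): no bracket -> illegal
(3,5): flips 2 -> legal
(3,6): no bracket -> illegal
(4,1): flips 1 -> legal
(4,6): no bracket -> illegal
(5,1): no bracket -> illegal
(5,3): flips 1 -> legal
(5,6): flips 1 -> legal
(5,7): no bracket -> illegal
(6,1): flips 1 -> legal
(6,3): no bracket -> illegal
(6,4): no bracket -> illegal
(6,7): flips 1 -> legal
(7,1): no bracket -> illegal
(7,2): flips 3 -> legal
(7,3): no bracket -> illegal
(7,5): no bracket -> illegal
(7,6): no bracket -> illegal
(7,7): flips 4 -> legal
B mobility = 10
-- W to move --
(1,0): no bracket -> illegal
(1,1): flips 1 -> legal
(1,2): flips 3 -> legal
(1,3): flips 1 -> legal
(1,4): no bracket -> illegal
(2,0): flips 1 -> legal
(2,4): no bracket -> illegal
(3,5): flips 1 -> legal
(3,6): no bracket -> illegal
(4,0): no bracket -> illegal
(4,1): no bracket -> illegal
(4,6): flips 1 -> legal
(5,3): flips 2 -> legal
(5,6): flips 1 -> legal
(6,3): no bracket -> illegal
(6,4): flips 2 -> legal
(7,4): no bracket -> illegal
(7,5): flips 1 -> legal
(7,6): no bracket -> illegal
W mobility = 10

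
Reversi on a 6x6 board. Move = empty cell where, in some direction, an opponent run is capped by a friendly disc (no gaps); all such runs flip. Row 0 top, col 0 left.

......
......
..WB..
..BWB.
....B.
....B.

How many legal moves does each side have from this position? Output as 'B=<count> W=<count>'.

-- B to move --
(1,1): flips 2 -> legal
(1,2): flips 1 -> legal
(1,3): no bracket -> illegal
(2,1): flips 1 -> legal
(2,4): no bracket -> illegal
(3,1): no bracket -> illegal
(4,2): no bracket -> illegal
(4,3): flips 1 -> legal
B mobility = 4
-- W to move --
(1,2): no bracket -> illegal
(1,3): flips 1 -> legal
(1,4): no bracket -> illegal
(2,1): no bracket -> illegal
(2,4): flips 1 -> legal
(2,5): no bracket -> illegal
(3,1): flips 1 -> legal
(3,5): flips 1 -> legal
(4,1): no bracket -> illegal
(4,2): flips 1 -> legal
(4,3): no bracket -> illegal
(4,5): no bracket -> illegal
(5,3): no bracket -> illegal
(5,5): flips 1 -> legal
W mobility = 6

Answer: B=4 W=6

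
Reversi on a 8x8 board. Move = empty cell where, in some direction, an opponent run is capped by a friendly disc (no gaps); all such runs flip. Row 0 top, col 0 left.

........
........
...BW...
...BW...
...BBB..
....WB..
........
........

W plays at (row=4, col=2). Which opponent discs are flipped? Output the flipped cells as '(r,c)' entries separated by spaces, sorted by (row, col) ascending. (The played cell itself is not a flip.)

Answer: (3,3)

Derivation:
Dir NW: first cell '.' (not opp) -> no flip
Dir N: first cell '.' (not opp) -> no flip
Dir NE: opp run (3,3) capped by W -> flip
Dir W: first cell '.' (not opp) -> no flip
Dir E: opp run (4,3) (4,4) (4,5), next='.' -> no flip
Dir SW: first cell '.' (not opp) -> no flip
Dir S: first cell '.' (not opp) -> no flip
Dir SE: first cell '.' (not opp) -> no flip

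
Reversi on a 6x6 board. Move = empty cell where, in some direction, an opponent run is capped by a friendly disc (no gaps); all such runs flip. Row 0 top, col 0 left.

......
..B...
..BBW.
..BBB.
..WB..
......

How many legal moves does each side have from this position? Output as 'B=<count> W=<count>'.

-- B to move --
(1,3): no bracket -> illegal
(1,4): flips 1 -> legal
(1,5): flips 1 -> legal
(2,5): flips 1 -> legal
(3,1): no bracket -> illegal
(3,5): no bracket -> illegal
(4,1): flips 1 -> legal
(5,1): flips 1 -> legal
(5,2): flips 1 -> legal
(5,3): no bracket -> illegal
B mobility = 6
-- W to move --
(0,1): no bracket -> illegal
(0,2): flips 3 -> legal
(0,3): no bracket -> illegal
(1,1): no bracket -> illegal
(1,3): no bracket -> illegal
(1,4): no bracket -> illegal
(2,1): flips 2 -> legal
(2,5): no bracket -> illegal
(3,1): no bracket -> illegal
(3,5): no bracket -> illegal
(4,1): no bracket -> illegal
(4,4): flips 2 -> legal
(4,5): no bracket -> illegal
(5,2): no bracket -> illegal
(5,3): no bracket -> illegal
(5,4): no bracket -> illegal
W mobility = 3

Answer: B=6 W=3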